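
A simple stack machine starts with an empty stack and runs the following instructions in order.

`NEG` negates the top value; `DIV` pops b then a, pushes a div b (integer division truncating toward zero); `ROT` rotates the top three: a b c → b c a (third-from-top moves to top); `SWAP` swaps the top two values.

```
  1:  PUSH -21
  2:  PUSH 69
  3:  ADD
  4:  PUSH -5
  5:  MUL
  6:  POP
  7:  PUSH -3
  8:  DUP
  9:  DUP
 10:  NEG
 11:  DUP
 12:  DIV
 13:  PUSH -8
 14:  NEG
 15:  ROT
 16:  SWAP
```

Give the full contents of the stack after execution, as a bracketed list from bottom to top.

[-3, 1, -3, 8]

PUSH -21  [-21]
PUSH 69   [-21, 69]
ADD       [48]
PUSH -5   [48, -5]
MUL       [-240]
POP       []
PUSH -3   [-3]
DUP       [-3, -3]
DUP       [-3, -3, -3]
NEG       [-3, -3, 3]
DUP       [-3, -3, 3, 3]
DIV       [-3, -3, 1]
PUSH -8   [-3, -3, 1, -8]
NEG       [-3, -3, 1, 8]
ROT       [-3, 1, 8, -3]
SWAP      [-3, 1, -3, 8]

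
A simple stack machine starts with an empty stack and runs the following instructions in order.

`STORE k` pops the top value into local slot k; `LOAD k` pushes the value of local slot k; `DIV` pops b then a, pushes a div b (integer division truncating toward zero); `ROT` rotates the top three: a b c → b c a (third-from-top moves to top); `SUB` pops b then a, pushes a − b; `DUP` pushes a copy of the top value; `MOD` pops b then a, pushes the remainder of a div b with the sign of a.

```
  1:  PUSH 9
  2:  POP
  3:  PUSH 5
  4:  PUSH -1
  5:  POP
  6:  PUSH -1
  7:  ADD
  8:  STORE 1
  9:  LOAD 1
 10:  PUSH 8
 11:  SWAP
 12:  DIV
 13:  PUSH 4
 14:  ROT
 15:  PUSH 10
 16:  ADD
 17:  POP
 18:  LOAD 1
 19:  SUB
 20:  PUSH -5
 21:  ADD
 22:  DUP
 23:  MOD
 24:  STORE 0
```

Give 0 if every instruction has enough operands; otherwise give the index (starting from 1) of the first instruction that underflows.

14

PUSH 9  → 9
POP     → (empty)
PUSH 5  → 5
PUSH -1 → 5 -1
POP     → 5
PUSH -1 → 5 -1
ADD     → 4
STORE 1 → (empty)
LOAD 1  → 4
PUSH 8  → 4 8
SWAP    → 8 4
DIV     → 2
PUSH 4  → 2 4
ROT  — needs 3 operands, stack has 2 → underflow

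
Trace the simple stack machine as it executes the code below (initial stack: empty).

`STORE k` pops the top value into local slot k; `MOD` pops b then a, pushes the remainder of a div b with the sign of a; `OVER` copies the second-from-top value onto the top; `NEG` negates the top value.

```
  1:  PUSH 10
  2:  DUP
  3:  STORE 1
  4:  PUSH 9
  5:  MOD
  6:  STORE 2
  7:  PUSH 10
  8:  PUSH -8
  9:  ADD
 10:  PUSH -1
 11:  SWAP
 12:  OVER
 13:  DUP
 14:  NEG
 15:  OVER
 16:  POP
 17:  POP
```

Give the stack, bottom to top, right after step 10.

PUSH 10 -> 10
DUP     -> 10 10
STORE 1 -> 10
PUSH 9  -> 10 9
MOD     -> 1
STORE 2 -> (empty)
PUSH 10 -> 10
PUSH -8 -> 10 -8
ADD     -> 2
PUSH -1 -> 2 -1

[2, -1]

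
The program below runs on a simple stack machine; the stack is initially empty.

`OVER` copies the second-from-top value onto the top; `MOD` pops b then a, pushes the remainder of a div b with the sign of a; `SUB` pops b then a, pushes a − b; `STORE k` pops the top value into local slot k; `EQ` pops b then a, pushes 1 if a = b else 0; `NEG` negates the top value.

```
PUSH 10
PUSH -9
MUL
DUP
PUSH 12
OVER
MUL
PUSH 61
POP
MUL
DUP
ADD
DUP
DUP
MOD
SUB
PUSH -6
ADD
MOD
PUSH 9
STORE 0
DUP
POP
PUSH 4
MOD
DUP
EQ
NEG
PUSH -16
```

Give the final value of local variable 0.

9

PUSH 10  -> [10]
PUSH -9  -> [10, -9]
MUL      -> [-90]
DUP      -> [-90, -90]
PUSH 12  -> [-90, -90, 12]
OVER     -> [-90, -90, 12, -90]
MUL      -> [-90, -90, -1080]
PUSH 61  -> [-90, -90, -1080, 61]
POP      -> [-90, -90, -1080]
MUL      -> [-90, 97200]
DUP      -> [-90, 97200, 97200]
ADD      -> [-90, 194400]
DUP      -> [-90, 194400, 194400]
DUP      -> [-90, 194400, 194400, 194400]
MOD      -> [-90, 194400, 0]
SUB      -> [-90, 194400]
PUSH -6  -> [-90, 194400, -6]
ADD      -> [-90, 194394]
MOD      -> [-90]
PUSH 9   -> [-90, 9]
STORE 0  -> [-90]
DUP      -> [-90, -90]
POP      -> [-90]
PUSH 4   -> [-90, 4]
MOD      -> [-2]
DUP      -> [-2, -2]
EQ       -> [1]
NEG      -> [-1]
PUSH -16 -> [-1, -16]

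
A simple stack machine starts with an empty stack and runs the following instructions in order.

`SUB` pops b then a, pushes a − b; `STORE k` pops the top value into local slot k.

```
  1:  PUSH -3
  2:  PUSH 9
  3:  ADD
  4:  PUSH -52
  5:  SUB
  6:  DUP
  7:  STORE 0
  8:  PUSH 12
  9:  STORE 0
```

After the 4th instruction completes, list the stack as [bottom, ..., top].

PUSH -3  → -3
PUSH 9   → -3 9
ADD      → 6
PUSH -52 → 6 -52

[6, -52]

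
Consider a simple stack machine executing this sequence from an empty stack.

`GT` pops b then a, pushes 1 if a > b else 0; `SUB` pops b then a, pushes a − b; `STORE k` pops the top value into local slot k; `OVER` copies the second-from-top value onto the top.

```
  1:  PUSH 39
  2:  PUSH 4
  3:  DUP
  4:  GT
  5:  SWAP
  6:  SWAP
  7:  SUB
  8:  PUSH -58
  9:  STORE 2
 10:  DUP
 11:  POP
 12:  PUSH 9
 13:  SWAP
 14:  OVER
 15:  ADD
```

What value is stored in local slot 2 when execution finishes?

-58

PUSH 39  → 39
PUSH 4   → 39 4
DUP      → 39 4 4
GT       → 39 0
SWAP     → 0 39
SWAP     → 39 0
SUB      → 39
PUSH -58 → 39 -58
STORE 2  → 39
DUP      → 39 39
POP      → 39
PUSH 9   → 39 9
SWAP     → 9 39
OVER     → 9 39 9
ADD      → 9 48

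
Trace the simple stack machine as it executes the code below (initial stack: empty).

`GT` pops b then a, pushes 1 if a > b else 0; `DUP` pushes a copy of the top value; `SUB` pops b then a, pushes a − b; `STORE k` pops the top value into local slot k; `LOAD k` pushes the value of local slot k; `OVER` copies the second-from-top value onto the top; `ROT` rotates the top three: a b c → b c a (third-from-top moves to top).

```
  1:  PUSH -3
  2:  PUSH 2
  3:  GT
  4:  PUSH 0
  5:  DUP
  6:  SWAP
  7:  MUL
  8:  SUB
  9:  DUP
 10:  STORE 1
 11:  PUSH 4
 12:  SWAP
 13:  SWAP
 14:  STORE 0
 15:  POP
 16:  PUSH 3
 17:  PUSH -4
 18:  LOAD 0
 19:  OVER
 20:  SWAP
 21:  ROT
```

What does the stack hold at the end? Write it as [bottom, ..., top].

PUSH -3 : -3
PUSH 2  : -3 2
GT      : 0
PUSH 0  : 0 0
DUP     : 0 0 0
SWAP    : 0 0 0
MUL     : 0 0
SUB     : 0
DUP     : 0 0
STORE 1 : 0
PUSH 4  : 0 4
SWAP    : 4 0
SWAP    : 0 4
STORE 0 : 0
POP     : (empty)
PUSH 3  : 3
PUSH -4 : 3 -4
LOAD 0  : 3 -4 4
OVER    : 3 -4 4 -4
SWAP    : 3 -4 -4 4
ROT     : 3 -4 4 -4

[3, -4, 4, -4]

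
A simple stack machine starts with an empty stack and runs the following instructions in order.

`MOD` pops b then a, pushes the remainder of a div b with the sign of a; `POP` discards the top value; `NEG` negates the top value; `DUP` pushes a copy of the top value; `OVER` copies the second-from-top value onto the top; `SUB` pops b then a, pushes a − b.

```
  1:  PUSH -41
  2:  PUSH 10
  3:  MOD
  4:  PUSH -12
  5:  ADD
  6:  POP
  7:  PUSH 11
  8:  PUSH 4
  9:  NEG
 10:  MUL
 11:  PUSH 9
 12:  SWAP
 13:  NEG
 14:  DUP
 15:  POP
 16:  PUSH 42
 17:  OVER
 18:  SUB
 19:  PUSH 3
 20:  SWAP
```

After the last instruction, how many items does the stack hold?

PUSH -41 : [-41]
PUSH 10  : [-41, 10]
MOD      : [-1]
PUSH -12 : [-1, -12]
ADD      : [-13]
POP      : []
PUSH 11  : [11]
PUSH 4   : [11, 4]
NEG      : [11, -4]
MUL      : [-44]
PUSH 9   : [-44, 9]
SWAP     : [9, -44]
NEG      : [9, 44]
DUP      : [9, 44, 44]
POP      : [9, 44]
PUSH 42  : [9, 44, 42]
OVER     : [9, 44, 42, 44]
SUB      : [9, 44, -2]
PUSH 3   : [9, 44, -2, 3]
SWAP     : [9, 44, 3, -2]

4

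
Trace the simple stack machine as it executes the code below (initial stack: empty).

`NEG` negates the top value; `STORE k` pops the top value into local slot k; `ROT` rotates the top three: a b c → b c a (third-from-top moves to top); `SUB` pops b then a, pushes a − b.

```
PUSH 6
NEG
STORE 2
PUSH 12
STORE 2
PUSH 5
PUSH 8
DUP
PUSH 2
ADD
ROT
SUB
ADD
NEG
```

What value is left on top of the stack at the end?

PUSH 6   [6]
NEG      [-6]
STORE 2  []
PUSH 12  [12]
STORE 2  []
PUSH 5   [5]
PUSH 8   [5, 8]
DUP      [5, 8, 8]
PUSH 2   [5, 8, 8, 2]
ADD      [5, 8, 10]
ROT      [8, 10, 5]
SUB      [8, 5]
ADD      [13]
NEG      [-13]

-13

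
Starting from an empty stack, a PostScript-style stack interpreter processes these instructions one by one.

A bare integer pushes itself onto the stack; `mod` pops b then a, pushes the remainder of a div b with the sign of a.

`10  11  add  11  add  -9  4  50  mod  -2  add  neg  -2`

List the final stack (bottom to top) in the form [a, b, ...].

10  -> [10]
11  -> [10, 11]
add -> [21]
11  -> [21, 11]
add -> [32]
-9  -> [32, -9]
4   -> [32, -9, 4]
50  -> [32, -9, 4, 50]
mod -> [32, -9, 4]
-2  -> [32, -9, 4, -2]
add -> [32, -9, 2]
neg -> [32, -9, -2]
-2  -> [32, -9, -2, -2]

[32, -9, -2, -2]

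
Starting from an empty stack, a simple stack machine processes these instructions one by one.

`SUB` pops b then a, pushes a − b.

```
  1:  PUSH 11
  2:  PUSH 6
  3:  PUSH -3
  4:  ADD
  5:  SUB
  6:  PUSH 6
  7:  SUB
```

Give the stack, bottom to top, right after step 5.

[8]

PUSH 11 : [11]
PUSH 6  : [11, 6]
PUSH -3 : [11, 6, -3]
ADD     : [11, 3]
SUB     : [8]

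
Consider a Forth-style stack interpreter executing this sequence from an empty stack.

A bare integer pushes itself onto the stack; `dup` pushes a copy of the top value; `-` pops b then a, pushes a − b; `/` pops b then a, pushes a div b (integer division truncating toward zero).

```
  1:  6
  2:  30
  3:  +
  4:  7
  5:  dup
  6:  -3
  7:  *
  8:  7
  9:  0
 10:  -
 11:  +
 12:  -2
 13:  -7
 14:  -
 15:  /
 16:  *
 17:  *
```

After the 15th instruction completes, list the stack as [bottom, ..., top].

6   -> 6
30  -> 6 30
+   -> 36
7   -> 36 7
dup -> 36 7 7
-3  -> 36 7 7 -3
*   -> 36 7 -21
7   -> 36 7 -21 7
0   -> 36 7 -21 7 0
-   -> 36 7 -21 7
+   -> 36 7 -14
-2  -> 36 7 -14 -2
-7  -> 36 7 -14 -2 -7
-   -> 36 7 -14 5
/   -> 36 7 -2

[36, 7, -2]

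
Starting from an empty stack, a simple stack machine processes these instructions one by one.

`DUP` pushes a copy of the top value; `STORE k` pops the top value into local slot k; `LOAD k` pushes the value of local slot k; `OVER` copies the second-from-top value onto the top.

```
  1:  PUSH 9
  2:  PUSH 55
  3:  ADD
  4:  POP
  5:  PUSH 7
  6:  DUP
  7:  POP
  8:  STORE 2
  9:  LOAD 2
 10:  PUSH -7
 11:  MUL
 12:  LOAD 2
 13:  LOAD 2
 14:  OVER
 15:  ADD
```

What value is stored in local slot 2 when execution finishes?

PUSH 9  : 9
PUSH 55 : 9 55
ADD     : 64
POP     : (empty)
PUSH 7  : 7
DUP     : 7 7
POP     : 7
STORE 2 : (empty)
LOAD 2  : 7
PUSH -7 : 7 -7
MUL     : -49
LOAD 2  : -49 7
LOAD 2  : -49 7 7
OVER    : -49 7 7 7
ADD     : -49 7 14

7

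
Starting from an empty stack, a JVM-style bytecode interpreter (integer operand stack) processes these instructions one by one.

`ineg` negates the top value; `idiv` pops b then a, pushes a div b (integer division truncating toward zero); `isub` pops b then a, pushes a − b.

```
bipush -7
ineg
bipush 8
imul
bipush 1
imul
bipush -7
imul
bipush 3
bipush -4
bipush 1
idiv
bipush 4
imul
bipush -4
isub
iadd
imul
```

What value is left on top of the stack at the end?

3528

bipush -7  [-7]
ineg       [7]
bipush 8   [7, 8]
imul       [56]
bipush 1   [56, 1]
imul       [56]
bipush -7  [56, -7]
imul       [-392]
bipush 3   [-392, 3]
bipush -4  [-392, 3, -4]
bipush 1   [-392, 3, -4, 1]
idiv       [-392, 3, -4]
bipush 4   [-392, 3, -4, 4]
imul       [-392, 3, -16]
bipush -4  [-392, 3, -16, -4]
isub       [-392, 3, -12]
iadd       [-392, -9]
imul       [3528]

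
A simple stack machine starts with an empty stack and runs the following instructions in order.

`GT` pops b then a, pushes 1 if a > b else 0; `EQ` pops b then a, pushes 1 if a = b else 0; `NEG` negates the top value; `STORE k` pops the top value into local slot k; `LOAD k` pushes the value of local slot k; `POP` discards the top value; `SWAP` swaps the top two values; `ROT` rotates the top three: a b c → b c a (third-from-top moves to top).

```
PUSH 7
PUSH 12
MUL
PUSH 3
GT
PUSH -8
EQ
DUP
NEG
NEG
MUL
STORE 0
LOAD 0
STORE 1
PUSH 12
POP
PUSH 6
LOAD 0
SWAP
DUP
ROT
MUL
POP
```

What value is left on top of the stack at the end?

PUSH 7   7
PUSH 12  7 12
MUL      84
PUSH 3   84 3
GT       1
PUSH -8  1 -8
EQ       0
DUP      0 0
NEG      0 0
NEG      0 0
MUL      0
STORE 0  (empty)
LOAD 0   0
STORE 1  (empty)
PUSH 12  12
POP      (empty)
PUSH 6   6
LOAD 0   6 0
SWAP     0 6
DUP      0 6 6
ROT      6 6 0
MUL      6 0
POP      6

6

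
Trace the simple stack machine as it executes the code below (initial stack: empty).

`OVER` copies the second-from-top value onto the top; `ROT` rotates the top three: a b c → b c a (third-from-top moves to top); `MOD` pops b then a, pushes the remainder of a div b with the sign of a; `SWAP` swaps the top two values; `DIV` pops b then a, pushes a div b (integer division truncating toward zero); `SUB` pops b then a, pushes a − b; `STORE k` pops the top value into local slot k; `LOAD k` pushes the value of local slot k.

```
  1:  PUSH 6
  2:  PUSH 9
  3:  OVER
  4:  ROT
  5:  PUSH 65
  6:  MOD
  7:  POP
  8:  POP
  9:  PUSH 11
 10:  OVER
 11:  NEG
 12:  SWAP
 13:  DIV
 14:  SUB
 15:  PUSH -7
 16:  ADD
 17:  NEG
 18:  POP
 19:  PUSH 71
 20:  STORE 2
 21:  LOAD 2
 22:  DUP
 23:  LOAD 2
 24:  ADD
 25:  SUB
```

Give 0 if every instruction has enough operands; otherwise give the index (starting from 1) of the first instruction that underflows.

0

PUSH 6  → [6]
PUSH 9  → [6, 9]
OVER    → [6, 9, 6]
ROT     → [9, 6, 6]
PUSH 65 → [9, 6, 6, 65]
MOD     → [9, 6, 6]
POP     → [9, 6]
POP     → [9]
PUSH 11 → [9, 11]
OVER    → [9, 11, 9]
NEG     → [9, 11, -9]
SWAP    → [9, -9, 11]
DIV     → [9, 0]
SUB     → [9]
PUSH -7 → [9, -7]
ADD     → [2]
NEG     → [-2]
POP     → []
PUSH 71 → [71]
STORE 2 → []
LOAD 2  → [71]
DUP     → [71, 71]
LOAD 2  → [71, 71, 71]
ADD     → [71, 142]
SUB     → [-71]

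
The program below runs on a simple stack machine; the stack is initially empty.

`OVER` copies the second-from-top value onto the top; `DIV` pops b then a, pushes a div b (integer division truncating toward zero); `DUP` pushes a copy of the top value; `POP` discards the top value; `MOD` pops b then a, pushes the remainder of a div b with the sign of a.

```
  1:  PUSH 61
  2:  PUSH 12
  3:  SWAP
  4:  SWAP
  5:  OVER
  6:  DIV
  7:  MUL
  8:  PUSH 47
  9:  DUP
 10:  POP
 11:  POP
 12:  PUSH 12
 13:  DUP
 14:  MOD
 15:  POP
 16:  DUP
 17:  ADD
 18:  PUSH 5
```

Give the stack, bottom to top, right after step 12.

[0, 12]

PUSH 61 : 61
PUSH 12 : 61 12
SWAP    : 12 61
SWAP    : 61 12
OVER    : 61 12 61
DIV     : 61 0
MUL     : 0
PUSH 47 : 0 47
DUP     : 0 47 47
POP     : 0 47
POP     : 0
PUSH 12 : 0 12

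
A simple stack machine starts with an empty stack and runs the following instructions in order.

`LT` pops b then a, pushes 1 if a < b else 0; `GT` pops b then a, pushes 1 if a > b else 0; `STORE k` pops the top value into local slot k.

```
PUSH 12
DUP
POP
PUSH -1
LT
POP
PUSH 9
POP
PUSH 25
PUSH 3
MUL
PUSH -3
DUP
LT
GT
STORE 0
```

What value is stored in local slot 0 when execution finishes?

PUSH 12 -> [12]
DUP     -> [12, 12]
POP     -> [12]
PUSH -1 -> [12, -1]
LT      -> [0]
POP     -> []
PUSH 9  -> [9]
POP     -> []
PUSH 25 -> [25]
PUSH 3  -> [25, 3]
MUL     -> [75]
PUSH -3 -> [75, -3]
DUP     -> [75, -3, -3]
LT      -> [75, 0]
GT      -> [1]
STORE 0 -> []

1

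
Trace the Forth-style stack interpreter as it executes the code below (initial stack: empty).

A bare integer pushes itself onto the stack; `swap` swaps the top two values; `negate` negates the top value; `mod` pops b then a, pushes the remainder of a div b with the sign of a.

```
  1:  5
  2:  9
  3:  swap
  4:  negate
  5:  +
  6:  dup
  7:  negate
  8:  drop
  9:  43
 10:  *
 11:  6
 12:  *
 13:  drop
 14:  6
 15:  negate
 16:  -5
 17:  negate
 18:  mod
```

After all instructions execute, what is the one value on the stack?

-1

5       [5]
9       [5, 9]
swap    [9, 5]
negate  [9, -5]
+       [4]
dup     [4, 4]
negate  [4, -4]
drop    [4]
43      [4, 43]
*       [172]
6       [172, 6]
*       [1032]
drop    []
6       [6]
negate  [-6]
-5      [-6, -5]
negate  [-6, 5]
mod     [-1]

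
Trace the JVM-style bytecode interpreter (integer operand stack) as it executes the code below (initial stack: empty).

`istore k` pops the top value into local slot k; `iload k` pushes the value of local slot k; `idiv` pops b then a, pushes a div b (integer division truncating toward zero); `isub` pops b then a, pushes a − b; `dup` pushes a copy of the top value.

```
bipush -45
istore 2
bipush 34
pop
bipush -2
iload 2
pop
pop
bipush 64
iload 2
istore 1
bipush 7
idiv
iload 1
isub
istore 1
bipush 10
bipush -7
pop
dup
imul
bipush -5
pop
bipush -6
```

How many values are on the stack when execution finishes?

bipush -45  [-45]
istore 2    []
bipush 34   [34]
pop         []
bipush -2   [-2]
iload 2     [-2, -45]
pop         [-2]
pop         []
bipush 64   [64]
iload 2     [64, -45]
istore 1    [64]
bipush 7    [64, 7]
idiv        [9]
iload 1     [9, -45]
isub        [54]
istore 1    []
bipush 10   [10]
bipush -7   [10, -7]
pop         [10]
dup         [10, 10]
imul        [100]
bipush -5   [100, -5]
pop         [100]
bipush -6   [100, -6]

2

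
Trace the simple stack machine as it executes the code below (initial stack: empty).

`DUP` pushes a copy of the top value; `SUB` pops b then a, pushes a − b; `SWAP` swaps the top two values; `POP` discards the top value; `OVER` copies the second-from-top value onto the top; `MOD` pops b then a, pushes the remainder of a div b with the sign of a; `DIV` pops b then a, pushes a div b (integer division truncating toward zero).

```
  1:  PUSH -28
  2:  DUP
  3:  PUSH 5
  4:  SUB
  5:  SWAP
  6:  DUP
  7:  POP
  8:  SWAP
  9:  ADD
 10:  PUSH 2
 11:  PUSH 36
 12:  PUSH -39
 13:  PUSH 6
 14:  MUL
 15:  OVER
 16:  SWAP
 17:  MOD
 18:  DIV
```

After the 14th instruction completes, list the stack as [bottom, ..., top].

PUSH -28  [-28]
DUP       [-28, -28]
PUSH 5    [-28, -28, 5]
SUB       [-28, -33]
SWAP      [-33, -28]
DUP       [-33, -28, -28]
POP       [-33, -28]
SWAP      [-28, -33]
ADD       [-61]
PUSH 2    [-61, 2]
PUSH 36   [-61, 2, 36]
PUSH -39  [-61, 2, 36, -39]
PUSH 6    [-61, 2, 36, -39, 6]
MUL       [-61, 2, 36, -234]

[-61, 2, 36, -234]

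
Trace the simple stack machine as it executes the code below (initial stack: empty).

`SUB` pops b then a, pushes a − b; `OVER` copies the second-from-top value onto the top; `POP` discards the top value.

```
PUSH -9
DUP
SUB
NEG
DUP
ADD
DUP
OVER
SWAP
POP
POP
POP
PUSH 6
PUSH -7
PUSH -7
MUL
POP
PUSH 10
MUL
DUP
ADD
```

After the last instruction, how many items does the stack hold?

1

PUSH -9 : [-9]
DUP     : [-9, -9]
SUB     : [0]
NEG     : [0]
DUP     : [0, 0]
ADD     : [0]
DUP     : [0, 0]
OVER    : [0, 0, 0]
SWAP    : [0, 0, 0]
POP     : [0, 0]
POP     : [0]
POP     : []
PUSH 6  : [6]
PUSH -7 : [6, -7]
PUSH -7 : [6, -7, -7]
MUL     : [6, 49]
POP     : [6]
PUSH 10 : [6, 10]
MUL     : [60]
DUP     : [60, 60]
ADD     : [120]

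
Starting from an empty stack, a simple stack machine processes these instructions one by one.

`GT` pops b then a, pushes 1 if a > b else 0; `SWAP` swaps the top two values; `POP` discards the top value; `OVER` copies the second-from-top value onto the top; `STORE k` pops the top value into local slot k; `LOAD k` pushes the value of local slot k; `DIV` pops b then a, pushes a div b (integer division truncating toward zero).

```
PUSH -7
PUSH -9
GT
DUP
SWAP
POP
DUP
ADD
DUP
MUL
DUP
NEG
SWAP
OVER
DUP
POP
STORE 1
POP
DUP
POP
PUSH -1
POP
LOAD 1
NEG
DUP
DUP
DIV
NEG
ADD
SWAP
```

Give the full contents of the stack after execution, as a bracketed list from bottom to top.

[3, -4]

PUSH -7 : -7
PUSH -9 : -7 -9
GT      : 1
DUP     : 1 1
SWAP    : 1 1
POP     : 1
DUP     : 1 1
ADD     : 2
DUP     : 2 2
MUL     : 4
DUP     : 4 4
NEG     : 4 -4
SWAP    : -4 4
OVER    : -4 4 -4
DUP     : -4 4 -4 -4
POP     : -4 4 -4
STORE 1 : -4 4
POP     : -4
DUP     : -4 -4
POP     : -4
PUSH -1 : -4 -1
POP     : -4
LOAD 1  : -4 -4
NEG     : -4 4
DUP     : -4 4 4
DUP     : -4 4 4 4
DIV     : -4 4 1
NEG     : -4 4 -1
ADD     : -4 3
SWAP    : 3 -4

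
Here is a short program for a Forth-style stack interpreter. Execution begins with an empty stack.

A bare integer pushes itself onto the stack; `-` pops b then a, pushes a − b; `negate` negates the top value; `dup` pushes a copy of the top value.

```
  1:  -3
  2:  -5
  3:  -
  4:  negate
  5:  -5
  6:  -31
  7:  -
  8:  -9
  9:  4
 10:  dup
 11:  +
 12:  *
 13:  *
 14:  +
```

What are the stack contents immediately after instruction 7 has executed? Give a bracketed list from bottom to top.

-3     : -3
-5     : -3 -5
-      : 2
negate : -2
-5     : -2 -5
-31    : -2 -5 -31
-      : -2 26

[-2, 26]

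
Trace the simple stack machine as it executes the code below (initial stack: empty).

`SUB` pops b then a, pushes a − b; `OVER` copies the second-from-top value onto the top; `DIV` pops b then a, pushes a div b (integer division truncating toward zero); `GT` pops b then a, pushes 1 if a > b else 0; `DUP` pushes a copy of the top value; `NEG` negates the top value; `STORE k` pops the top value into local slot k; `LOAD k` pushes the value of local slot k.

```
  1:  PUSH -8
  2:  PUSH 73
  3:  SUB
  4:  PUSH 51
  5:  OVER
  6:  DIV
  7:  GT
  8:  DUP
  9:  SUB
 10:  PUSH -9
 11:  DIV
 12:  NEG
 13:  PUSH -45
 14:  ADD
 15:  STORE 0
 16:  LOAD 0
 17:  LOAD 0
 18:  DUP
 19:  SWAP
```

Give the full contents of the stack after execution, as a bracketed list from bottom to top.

PUSH -8  : [-8]
PUSH 73  : [-8, 73]
SUB      : [-81]
PUSH 51  : [-81, 51]
OVER     : [-81, 51, -81]
DIV      : [-81, 0]
GT       : [0]
DUP      : [0, 0]
SUB      : [0]
PUSH -9  : [0, -9]
DIV      : [0]
NEG      : [0]
PUSH -45 : [0, -45]
ADD      : [-45]
STORE 0  : []
LOAD 0   : [-45]
LOAD 0   : [-45, -45]
DUP      : [-45, -45, -45]
SWAP     : [-45, -45, -45]

[-45, -45, -45]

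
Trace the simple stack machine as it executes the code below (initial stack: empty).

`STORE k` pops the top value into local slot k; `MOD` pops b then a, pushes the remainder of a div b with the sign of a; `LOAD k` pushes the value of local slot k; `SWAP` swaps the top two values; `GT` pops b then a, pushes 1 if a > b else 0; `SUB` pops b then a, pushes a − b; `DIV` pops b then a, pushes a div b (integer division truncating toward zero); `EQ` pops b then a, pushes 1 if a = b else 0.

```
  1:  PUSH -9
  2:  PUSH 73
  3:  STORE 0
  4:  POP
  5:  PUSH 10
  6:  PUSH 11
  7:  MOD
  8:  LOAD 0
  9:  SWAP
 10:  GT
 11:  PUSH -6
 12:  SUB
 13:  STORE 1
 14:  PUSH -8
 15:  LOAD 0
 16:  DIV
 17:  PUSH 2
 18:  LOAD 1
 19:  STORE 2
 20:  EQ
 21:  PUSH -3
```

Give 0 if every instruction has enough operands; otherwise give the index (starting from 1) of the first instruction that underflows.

0

PUSH -9  [-9]
PUSH 73  [-9, 73]
STORE 0  [-9]
POP      []
PUSH 10  [10]
PUSH 11  [10, 11]
MOD      [10]
LOAD 0   [10, 73]
SWAP     [73, 10]
GT       [1]
PUSH -6  [1, -6]
SUB      [7]
STORE 1  []
PUSH -8  [-8]
LOAD 0   [-8, 73]
DIV      [0]
PUSH 2   [0, 2]
LOAD 1   [0, 2, 7]
STORE 2  [0, 2]
EQ       [0]
PUSH -3  [0, -3]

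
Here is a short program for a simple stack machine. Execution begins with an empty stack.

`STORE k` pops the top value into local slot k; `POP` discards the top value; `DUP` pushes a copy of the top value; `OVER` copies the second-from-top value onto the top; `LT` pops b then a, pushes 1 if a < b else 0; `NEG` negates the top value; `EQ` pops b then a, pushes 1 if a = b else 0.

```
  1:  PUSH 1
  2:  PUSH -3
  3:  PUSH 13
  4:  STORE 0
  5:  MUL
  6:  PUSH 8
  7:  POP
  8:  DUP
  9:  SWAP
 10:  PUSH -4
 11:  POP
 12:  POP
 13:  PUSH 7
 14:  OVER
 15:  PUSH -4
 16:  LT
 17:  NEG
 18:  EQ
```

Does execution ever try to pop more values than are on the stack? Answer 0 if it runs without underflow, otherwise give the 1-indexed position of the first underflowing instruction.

0

PUSH 1  -> [1]
PUSH -3 -> [1, -3]
PUSH 13 -> [1, -3, 13]
STORE 0 -> [1, -3]
MUL     -> [-3]
PUSH 8  -> [-3, 8]
POP     -> [-3]
DUP     -> [-3, -3]
SWAP    -> [-3, -3]
PUSH -4 -> [-3, -3, -4]
POP     -> [-3, -3]
POP     -> [-3]
PUSH 7  -> [-3, 7]
OVER    -> [-3, 7, -3]
PUSH -4 -> [-3, 7, -3, -4]
LT      -> [-3, 7, 0]
NEG     -> [-3, 7, 0]
EQ      -> [-3, 0]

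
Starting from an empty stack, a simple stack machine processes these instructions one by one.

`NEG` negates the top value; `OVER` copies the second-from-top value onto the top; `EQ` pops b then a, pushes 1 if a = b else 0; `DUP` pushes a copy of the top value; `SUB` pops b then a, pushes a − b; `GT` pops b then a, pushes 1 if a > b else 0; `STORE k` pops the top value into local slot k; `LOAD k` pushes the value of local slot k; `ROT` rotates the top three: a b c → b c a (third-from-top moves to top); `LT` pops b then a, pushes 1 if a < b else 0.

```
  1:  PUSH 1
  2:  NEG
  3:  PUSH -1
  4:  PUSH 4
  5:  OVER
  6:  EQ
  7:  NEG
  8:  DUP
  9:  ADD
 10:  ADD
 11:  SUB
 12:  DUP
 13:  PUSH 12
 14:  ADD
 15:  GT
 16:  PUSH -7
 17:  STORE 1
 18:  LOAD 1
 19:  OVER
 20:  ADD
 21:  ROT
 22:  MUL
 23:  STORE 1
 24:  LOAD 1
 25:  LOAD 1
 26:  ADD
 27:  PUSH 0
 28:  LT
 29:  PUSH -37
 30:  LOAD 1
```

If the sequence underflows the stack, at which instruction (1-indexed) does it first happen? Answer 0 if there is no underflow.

21

PUSH 1   [1]
NEG      [-1]
PUSH -1  [-1, -1]
PUSH 4   [-1, -1, 4]
OVER     [-1, -1, 4, -1]
EQ       [-1, -1, 0]
NEG      [-1, -1, 0]
DUP      [-1, -1, 0, 0]
ADD      [-1, -1, 0]
ADD      [-1, -1]
SUB      [0]
DUP      [0, 0]
PUSH 12  [0, 0, 12]
ADD      [0, 12]
GT       [0]
PUSH -7  [0, -7]
STORE 1  [0]
LOAD 1   [0, -7]
OVER     [0, -7, 0]
ADD      [0, -7]
ROT  — needs 3 operands, stack has 2 → underflow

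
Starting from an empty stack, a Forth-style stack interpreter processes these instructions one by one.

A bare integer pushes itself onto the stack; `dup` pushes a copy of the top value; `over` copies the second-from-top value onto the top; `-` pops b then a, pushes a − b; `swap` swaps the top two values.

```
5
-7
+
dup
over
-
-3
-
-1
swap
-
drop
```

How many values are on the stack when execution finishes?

5    : 5
-7   : 5 -7
+    : -2
dup  : -2 -2
over : -2 -2 -2
-    : -2 0
-3   : -2 0 -3
-    : -2 3
-1   : -2 3 -1
swap : -2 -1 3
-    : -2 -4
drop : -2

1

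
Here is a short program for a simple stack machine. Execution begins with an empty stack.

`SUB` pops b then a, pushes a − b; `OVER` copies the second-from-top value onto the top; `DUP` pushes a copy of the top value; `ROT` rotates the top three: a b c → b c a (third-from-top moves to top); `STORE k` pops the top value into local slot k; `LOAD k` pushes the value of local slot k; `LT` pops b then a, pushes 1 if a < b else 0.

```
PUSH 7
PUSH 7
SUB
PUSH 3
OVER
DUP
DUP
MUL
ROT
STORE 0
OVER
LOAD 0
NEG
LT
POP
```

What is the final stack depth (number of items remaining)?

PUSH 7  → [7]
PUSH 7  → [7, 7]
SUB     → [0]
PUSH 3  → [0, 3]
OVER    → [0, 3, 0]
DUP     → [0, 3, 0, 0]
DUP     → [0, 3, 0, 0, 0]
MUL     → [0, 3, 0, 0]
ROT     → [0, 0, 0, 3]
STORE 0 → [0, 0, 0]
OVER    → [0, 0, 0, 0]
LOAD 0  → [0, 0, 0, 0, 3]
NEG     → [0, 0, 0, 0, -3]
LT      → [0, 0, 0, 0]
POP     → [0, 0, 0]

3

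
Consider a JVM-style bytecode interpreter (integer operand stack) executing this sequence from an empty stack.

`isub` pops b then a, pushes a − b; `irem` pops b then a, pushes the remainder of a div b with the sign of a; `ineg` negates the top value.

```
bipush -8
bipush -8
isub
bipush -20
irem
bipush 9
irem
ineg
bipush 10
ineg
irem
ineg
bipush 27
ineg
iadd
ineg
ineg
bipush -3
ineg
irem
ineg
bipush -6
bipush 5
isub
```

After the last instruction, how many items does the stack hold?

2

bipush -8  : [-8]
bipush -8  : [-8, -8]
isub       : [0]
bipush -20 : [0, -20]
irem       : [0]
bipush 9   : [0, 9]
irem       : [0]
ineg       : [0]
bipush 10  : [0, 10]
ineg       : [0, -10]
irem       : [0]
ineg       : [0]
bipush 27  : [0, 27]
ineg       : [0, -27]
iadd       : [-27]
ineg       : [27]
ineg       : [-27]
bipush -3  : [-27, -3]
ineg       : [-27, 3]
irem       : [0]
ineg       : [0]
bipush -6  : [0, -6]
bipush 5   : [0, -6, 5]
isub       : [0, -11]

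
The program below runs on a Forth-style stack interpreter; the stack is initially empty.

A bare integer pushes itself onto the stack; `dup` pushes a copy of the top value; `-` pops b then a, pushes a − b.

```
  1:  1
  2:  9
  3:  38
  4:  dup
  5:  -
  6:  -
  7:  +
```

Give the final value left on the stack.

1   → 1
9   → 1 9
38  → 1 9 38
dup → 1 9 38 38
-   → 1 9 0
-   → 1 9
+   → 10

10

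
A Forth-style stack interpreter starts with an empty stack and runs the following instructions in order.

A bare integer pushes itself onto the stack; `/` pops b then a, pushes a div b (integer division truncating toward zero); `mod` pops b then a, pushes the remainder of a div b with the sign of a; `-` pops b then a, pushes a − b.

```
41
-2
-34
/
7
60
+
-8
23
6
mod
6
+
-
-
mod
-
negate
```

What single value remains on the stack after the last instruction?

41     → 41
-2     → 41 -2
-34    → 41 -2 -34
/      → 41 0
7      → 41 0 7
60     → 41 0 7 60
+      → 41 0 67
-8     → 41 0 67 -8
23     → 41 0 67 -8 23
6      → 41 0 67 -8 23 6
mod    → 41 0 67 -8 5
6      → 41 0 67 -8 5 6
+      → 41 0 67 -8 11
-      → 41 0 67 -19
-      → 41 0 86
mod    → 41 0
-      → 41
negate → -41

-41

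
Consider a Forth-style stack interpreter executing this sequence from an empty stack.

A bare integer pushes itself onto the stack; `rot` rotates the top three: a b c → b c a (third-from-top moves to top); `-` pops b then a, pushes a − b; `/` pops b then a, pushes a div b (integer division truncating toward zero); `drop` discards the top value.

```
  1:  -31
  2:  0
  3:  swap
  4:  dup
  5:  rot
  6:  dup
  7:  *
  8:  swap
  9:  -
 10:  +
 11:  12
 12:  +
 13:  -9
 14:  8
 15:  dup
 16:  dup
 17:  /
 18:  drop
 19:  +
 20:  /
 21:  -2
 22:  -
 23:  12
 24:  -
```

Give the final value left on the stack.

-31  → -31
0    → -31 0
swap → 0 -31
dup  → 0 -31 -31
rot  → -31 -31 0
dup  → -31 -31 0 0
*    → -31 -31 0
swap → -31 0 -31
-    → -31 31
+    → 0
12   → 0 12
+    → 12
-9   → 12 -9
8    → 12 -9 8
dup  → 12 -9 8 8
dup  → 12 -9 8 8 8
/    → 12 -9 8 1
drop → 12 -9 8
+    → 12 -1
/    → -12
-2   → -12 -2
-    → -10
12   → -10 12
-    → -22

-22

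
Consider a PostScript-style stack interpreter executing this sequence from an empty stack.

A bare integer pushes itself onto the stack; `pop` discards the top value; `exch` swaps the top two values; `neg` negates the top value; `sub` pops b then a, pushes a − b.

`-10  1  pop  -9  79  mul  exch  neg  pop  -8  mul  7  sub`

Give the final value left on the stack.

5681

-10  -> [-10]
1    -> [-10, 1]
pop  -> [-10]
-9   -> [-10, -9]
79   -> [-10, -9, 79]
mul  -> [-10, -711]
exch -> [-711, -10]
neg  -> [-711, 10]
pop  -> [-711]
-8   -> [-711, -8]
mul  -> [5688]
7    -> [5688, 7]
sub  -> [5681]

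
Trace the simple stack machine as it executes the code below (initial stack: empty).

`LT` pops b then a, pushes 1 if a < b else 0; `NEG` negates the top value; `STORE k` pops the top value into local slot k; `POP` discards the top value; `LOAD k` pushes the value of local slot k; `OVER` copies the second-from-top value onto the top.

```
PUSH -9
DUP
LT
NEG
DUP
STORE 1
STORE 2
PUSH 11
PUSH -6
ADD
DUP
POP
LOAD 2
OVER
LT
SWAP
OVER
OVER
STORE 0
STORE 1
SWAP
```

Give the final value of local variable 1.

1

PUSH -9  [-9]
DUP      [-9, -9]
LT       [0]
NEG      [0]
DUP      [0, 0]
STORE 1  [0]
STORE 2  []
PUSH 11  [11]
PUSH -6  [11, -6]
ADD      [5]
DUP      [5, 5]
POP      [5]
LOAD 2   [5, 0]
OVER     [5, 0, 5]
LT       [5, 1]
SWAP     [1, 5]
OVER     [1, 5, 1]
OVER     [1, 5, 1, 5]
STORE 0  [1, 5, 1]
STORE 1  [1, 5]
SWAP     [5, 1]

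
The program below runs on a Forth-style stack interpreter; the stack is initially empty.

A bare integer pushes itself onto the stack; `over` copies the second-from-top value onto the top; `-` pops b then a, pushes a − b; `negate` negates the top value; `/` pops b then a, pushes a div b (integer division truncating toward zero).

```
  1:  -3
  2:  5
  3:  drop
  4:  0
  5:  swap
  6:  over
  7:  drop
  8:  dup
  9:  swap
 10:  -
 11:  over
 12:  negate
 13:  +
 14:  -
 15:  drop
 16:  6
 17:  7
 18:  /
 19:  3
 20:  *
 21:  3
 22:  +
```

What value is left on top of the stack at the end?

-3      -3
5       -3 5
drop    -3
0       -3 0
swap    0 -3
over    0 -3 0
drop    0 -3
dup     0 -3 -3
swap    0 -3 -3
-       0 0
over    0 0 0
negate  0 0 0
+       0 0
-       0
drop    (empty)
6       6
7       6 7
/       0
3       0 3
*       0
3       0 3
+       3

3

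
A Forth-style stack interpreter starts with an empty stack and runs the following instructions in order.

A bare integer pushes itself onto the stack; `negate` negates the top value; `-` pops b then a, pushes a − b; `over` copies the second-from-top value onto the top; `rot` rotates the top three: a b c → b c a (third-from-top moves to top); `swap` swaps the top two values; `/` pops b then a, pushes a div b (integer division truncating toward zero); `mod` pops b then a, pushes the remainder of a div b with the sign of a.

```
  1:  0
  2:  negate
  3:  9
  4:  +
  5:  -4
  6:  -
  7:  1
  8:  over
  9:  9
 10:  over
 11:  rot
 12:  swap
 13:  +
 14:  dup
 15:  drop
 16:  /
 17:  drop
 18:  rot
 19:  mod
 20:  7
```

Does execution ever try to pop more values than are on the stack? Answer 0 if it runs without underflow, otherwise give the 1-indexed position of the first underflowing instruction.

18

0      -> 0
negate -> 0
9      -> 0 9
+      -> 9
-4     -> 9 -4
-      -> 13
1      -> 13 1
over   -> 13 1 13
9      -> 13 1 13 9
over   -> 13 1 13 9 13
rot    -> 13 1 9 13 13
swap   -> 13 1 9 13 13
+      -> 13 1 9 26
dup    -> 13 1 9 26 26
drop   -> 13 1 9 26
/      -> 13 1 0
drop   -> 13 1
rot  — needs 3 operands, stack has 2 → underflow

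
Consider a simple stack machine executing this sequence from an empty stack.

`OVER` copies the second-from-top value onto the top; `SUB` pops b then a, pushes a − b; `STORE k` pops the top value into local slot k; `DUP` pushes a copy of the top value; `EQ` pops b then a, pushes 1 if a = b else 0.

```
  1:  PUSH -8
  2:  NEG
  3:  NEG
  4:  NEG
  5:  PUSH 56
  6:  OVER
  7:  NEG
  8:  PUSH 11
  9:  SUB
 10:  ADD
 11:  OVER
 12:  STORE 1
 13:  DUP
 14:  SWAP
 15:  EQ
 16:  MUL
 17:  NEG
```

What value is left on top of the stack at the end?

-8

PUSH -8 -> -8
NEG     -> 8
NEG     -> -8
NEG     -> 8
PUSH 56 -> 8 56
OVER    -> 8 56 8
NEG     -> 8 56 -8
PUSH 11 -> 8 56 -8 11
SUB     -> 8 56 -19
ADD     -> 8 37
OVER    -> 8 37 8
STORE 1 -> 8 37
DUP     -> 8 37 37
SWAP    -> 8 37 37
EQ      -> 8 1
MUL     -> 8
NEG     -> -8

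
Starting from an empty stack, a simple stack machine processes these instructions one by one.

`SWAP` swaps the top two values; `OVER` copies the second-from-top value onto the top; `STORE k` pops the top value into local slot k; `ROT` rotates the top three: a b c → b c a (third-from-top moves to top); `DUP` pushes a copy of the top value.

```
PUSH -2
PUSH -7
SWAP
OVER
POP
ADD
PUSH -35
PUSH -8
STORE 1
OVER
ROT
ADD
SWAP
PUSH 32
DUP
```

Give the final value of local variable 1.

PUSH -2   -2
PUSH -7   -2 -7
SWAP      -7 -2
OVER      -7 -2 -7
POP       -7 -2
ADD       -9
PUSH -35  -9 -35
PUSH -8   -9 -35 -8
STORE 1   -9 -35
OVER      -9 -35 -9
ROT       -35 -9 -9
ADD       -35 -18
SWAP      -18 -35
PUSH 32   -18 -35 32
DUP       -18 -35 32 32

-8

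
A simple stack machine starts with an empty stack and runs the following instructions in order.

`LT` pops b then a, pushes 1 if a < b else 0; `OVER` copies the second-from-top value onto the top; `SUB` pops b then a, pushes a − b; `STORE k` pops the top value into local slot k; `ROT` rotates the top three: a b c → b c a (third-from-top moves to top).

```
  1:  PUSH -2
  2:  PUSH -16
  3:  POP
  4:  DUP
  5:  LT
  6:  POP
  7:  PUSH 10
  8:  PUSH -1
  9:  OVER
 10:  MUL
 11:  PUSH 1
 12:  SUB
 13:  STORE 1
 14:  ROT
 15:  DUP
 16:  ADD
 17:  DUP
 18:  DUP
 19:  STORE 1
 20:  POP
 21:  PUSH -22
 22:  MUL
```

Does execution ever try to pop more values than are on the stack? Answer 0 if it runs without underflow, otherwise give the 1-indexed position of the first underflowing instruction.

PUSH -2  → [-2]
PUSH -16 → [-2, -16]
POP      → [-2]
DUP      → [-2, -2]
LT       → [0]
POP      → []
PUSH 10  → [10]
PUSH -1  → [10, -1]
OVER     → [10, -1, 10]
MUL      → [10, -10]
PUSH 1   → [10, -10, 1]
SUB      → [10, -11]
STORE 1  → [10]
ROT  — needs 3 operands, stack has 1 → underflow

14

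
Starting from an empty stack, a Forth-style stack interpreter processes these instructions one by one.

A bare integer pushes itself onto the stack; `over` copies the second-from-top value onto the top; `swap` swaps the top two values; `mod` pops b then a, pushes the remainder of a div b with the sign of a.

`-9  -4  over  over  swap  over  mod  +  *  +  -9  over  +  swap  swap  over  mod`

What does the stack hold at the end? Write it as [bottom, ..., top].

-9    [-9]
-4    [-9, -4]
over  [-9, -4, -9]
over  [-9, -4, -9, -4]
swap  [-9, -4, -4, -9]
over  [-9, -4, -4, -9, -4]
mod   [-9, -4, -4, -1]
+     [-9, -4, -5]
*     [-9, 20]
+     [11]
-9    [11, -9]
over  [11, -9, 11]
+     [11, 2]
swap  [2, 11]
swap  [11, 2]
over  [11, 2, 11]
mod   [11, 2]

[11, 2]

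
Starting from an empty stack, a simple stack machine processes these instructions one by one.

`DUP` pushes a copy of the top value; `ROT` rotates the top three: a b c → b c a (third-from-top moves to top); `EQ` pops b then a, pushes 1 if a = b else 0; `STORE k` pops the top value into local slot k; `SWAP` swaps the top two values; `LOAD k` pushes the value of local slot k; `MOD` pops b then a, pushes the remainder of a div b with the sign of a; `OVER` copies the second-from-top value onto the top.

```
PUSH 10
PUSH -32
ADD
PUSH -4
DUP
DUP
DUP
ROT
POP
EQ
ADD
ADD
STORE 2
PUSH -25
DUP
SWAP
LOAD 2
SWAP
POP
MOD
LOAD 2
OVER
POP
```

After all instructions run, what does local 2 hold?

-25

PUSH 10   [10]
PUSH -32  [10, -32]
ADD       [-22]
PUSH -4   [-22, -4]
DUP       [-22, -4, -4]
DUP       [-22, -4, -4, -4]
DUP       [-22, -4, -4, -4, -4]
ROT       [-22, -4, -4, -4, -4]
POP       [-22, -4, -4, -4]
EQ        [-22, -4, 1]
ADD       [-22, -3]
ADD       [-25]
STORE 2   []
PUSH -25  [-25]
DUP       [-25, -25]
SWAP      [-25, -25]
LOAD 2    [-25, -25, -25]
SWAP      [-25, -25, -25]
POP       [-25, -25]
MOD       [0]
LOAD 2    [0, -25]
OVER      [0, -25, 0]
POP       [0, -25]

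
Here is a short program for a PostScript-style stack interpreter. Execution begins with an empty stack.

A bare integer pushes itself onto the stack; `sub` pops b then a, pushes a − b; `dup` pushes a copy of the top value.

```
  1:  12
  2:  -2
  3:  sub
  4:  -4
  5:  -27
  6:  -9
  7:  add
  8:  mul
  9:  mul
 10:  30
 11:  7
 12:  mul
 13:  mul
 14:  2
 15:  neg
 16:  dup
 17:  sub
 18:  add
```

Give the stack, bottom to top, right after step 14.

12  → [12]
-2  → [12, -2]
sub → [14]
-4  → [14, -4]
-27 → [14, -4, -27]
-9  → [14, -4, -27, -9]
add → [14, -4, -36]
mul → [14, 144]
mul → [2016]
30  → [2016, 30]
7   → [2016, 30, 7]
mul → [2016, 210]
mul → [423360]
2   → [423360, 2]

[423360, 2]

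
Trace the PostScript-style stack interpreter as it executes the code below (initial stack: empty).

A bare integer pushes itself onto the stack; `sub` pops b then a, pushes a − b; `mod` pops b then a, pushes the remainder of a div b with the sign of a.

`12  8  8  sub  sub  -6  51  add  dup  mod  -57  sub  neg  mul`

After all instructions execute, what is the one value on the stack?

-684

12  → 12
8   → 12 8
8   → 12 8 8
sub → 12 0
sub → 12
-6  → 12 -6
51  → 12 -6 51
add → 12 45
dup → 12 45 45
mod → 12 0
-57 → 12 0 -57
sub → 12 57
neg → 12 -57
mul → -684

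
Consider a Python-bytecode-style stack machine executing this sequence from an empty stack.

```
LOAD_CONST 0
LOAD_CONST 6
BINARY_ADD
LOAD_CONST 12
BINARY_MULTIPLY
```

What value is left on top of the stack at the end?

72

LOAD_CONST 0    → [0]
LOAD_CONST 6    → [0, 6]
BINARY_ADD      → [6]
LOAD_CONST 12   → [6, 12]
BINARY_MULTIPLY → [72]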